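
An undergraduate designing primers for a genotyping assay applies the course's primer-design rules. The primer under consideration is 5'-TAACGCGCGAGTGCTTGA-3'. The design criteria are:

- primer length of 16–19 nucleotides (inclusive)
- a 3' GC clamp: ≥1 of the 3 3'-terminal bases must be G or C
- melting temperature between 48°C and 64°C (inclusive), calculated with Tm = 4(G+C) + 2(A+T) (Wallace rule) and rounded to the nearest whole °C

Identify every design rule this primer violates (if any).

Base counts: A=4, T=4, G=6, C=4 (length 18).
length: length 18 ✓
GC clamp: 3' end TGA has 1 G/C ✓
Tm: Tm = 2·8 + 4·10 = 56°C ✓

Meets all criteria.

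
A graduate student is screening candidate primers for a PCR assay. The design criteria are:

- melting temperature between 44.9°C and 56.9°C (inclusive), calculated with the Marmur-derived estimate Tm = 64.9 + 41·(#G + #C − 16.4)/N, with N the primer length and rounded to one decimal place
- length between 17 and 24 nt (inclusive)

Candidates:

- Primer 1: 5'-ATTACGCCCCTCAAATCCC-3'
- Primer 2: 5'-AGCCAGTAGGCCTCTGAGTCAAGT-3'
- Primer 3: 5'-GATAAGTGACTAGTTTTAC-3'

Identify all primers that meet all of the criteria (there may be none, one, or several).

Primer 1 (19 nt, A=5 T=4 G=1 C=9): Tm = 64.9 + 41·(10 − 16.4)/19 = 51.1°C ✓; length 19 ✓ — passes.
Primer 2 (24 nt, A=6 T=5 G=7 C=6): Tm = 64.9 + 41·(13 − 16.4)/24 = 59.1°C, outside 44.9–56.9°C ✗; length 24 ✓ — fails.
Primer 3 (19 nt, A=6 T=7 G=4 C=2): Tm = 64.9 + 41·(6 − 16.4)/19 = 42.5°C, outside 44.9–56.9°C ✗; length 19 ✓ — fails.

Primer 1 only.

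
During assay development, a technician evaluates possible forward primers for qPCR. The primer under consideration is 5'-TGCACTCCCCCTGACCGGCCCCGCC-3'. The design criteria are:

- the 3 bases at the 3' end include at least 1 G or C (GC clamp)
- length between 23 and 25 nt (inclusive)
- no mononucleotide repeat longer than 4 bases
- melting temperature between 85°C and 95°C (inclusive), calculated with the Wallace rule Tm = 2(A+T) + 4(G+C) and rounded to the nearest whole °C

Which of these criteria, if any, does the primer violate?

Fails: homopolymer run.

Base counts: A=2, T=3, G=5, C=15 (length 25).
GC clamp: 3' end GCC has 3 G/C ✓
length: length 25 ✓
homopolymer run: longest run = 5, exceeds 4 ✗
Tm: Tm = 2·5 + 4·20 = 90°C ✓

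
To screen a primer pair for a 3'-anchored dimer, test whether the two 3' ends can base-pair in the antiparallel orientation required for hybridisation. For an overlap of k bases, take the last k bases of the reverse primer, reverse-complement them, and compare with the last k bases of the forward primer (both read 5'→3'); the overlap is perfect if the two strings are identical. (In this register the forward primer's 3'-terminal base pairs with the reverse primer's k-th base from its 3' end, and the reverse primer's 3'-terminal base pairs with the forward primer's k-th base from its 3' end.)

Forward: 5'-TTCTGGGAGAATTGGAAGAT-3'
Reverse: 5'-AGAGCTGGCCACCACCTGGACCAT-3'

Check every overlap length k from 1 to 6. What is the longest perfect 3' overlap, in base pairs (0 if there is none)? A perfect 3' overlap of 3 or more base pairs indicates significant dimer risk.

Longest perfect overlap: 2 complementary base pairs; below the dimer-risk threshold (threshold 3).

Last 6 bases (5'→3') — forward …GAAGAT, reverse …GACCAT.
Reverse complement of the reverse primer's last 6 bases: ATGGTC; its first k bases are the reverse complement of the reverse primer's last k bases, so a perfect k-base overlap needs the forward primer's last k bases to equal them.
Comparing (forward last k vs required): k=1: T vs A ✗; k=2: AT vs AT ✓; k=3: GAT vs ATG ✗; k=4: AGAT vs ATGG ✗; k=5: AAGAT vs ATGGT ✗; k=6: GAAGAT vs ATGGTC ✗.
Only k = 2 is perfect, so the longest perfect 3' overlap is 2.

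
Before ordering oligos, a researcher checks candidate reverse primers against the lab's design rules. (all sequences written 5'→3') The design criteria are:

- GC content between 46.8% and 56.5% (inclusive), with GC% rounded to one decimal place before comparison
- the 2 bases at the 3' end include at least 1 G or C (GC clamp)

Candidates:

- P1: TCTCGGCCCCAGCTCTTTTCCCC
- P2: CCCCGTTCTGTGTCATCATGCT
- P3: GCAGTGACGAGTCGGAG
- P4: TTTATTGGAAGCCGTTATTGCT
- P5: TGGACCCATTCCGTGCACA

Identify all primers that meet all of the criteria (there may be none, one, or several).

P1 (23 nt, A=1 T=7 G=3 C=12): GC 15/23 = 65.2%, outside 46.8–56.5% ✗; 3' end CC has 2 G/C ✓ — fails.
P2 (22 nt, A=2 T=8 G=4 C=8): GC 12/22 = 54.5% ✓; 3' end CT has 1 G/C ✓ — passes.
P3 (17 nt, A=4 T=2 G=8 C=3): GC 11/17 = 64.7%, outside 46.8–56.5% ✗; 3' end AG has 1 G/C ✓ — fails.
P4 (22 nt, A=4 T=10 G=5 C=3): GC 8/22 = 36.4%, outside 46.8–56.5% ✗; 3' end CT has 1 G/C ✓ — fails.
P5 (19 nt, A=4 T=4 G=4 C=7): GC 11/19 = 57.9%, outside 46.8–56.5% ✗; 3' end CA has 1 G/C ✓ — fails.

P2 only.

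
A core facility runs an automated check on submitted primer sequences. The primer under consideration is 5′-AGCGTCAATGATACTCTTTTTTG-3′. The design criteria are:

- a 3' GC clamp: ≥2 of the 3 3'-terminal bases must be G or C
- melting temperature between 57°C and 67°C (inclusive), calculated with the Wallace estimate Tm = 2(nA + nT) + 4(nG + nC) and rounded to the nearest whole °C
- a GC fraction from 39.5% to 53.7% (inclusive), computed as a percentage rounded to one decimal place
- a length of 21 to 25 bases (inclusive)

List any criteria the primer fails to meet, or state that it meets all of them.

Base counts: A=5, T=10, G=4, C=4 (length 23).
GC clamp: 3' end TTG has 1 G/C, need ≥2 ✗
Tm: Tm = 2·15 + 4·8 = 62°C ✓
GC content: GC 8/23 = 34.8%, outside 39.5–53.7% ✗
length: length 23 ✓

Fails: GC clamp, GC content.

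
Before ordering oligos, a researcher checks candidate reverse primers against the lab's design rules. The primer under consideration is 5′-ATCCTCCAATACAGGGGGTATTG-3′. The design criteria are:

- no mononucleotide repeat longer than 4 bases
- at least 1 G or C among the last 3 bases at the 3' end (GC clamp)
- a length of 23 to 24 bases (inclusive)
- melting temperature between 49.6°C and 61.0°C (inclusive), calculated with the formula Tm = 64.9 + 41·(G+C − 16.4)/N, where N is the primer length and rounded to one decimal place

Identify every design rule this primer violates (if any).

Fails: homopolymer run.

Base counts: A=6, T=6, G=6, C=5 (length 23).
homopolymer run: longest run = 5, exceeds 4 ✗
GC clamp: 3' end TTG has 1 G/C ✓
length: length 23 ✓
Tm: Tm = 64.9 + 41·(11 − 16.4)/23 = 55.3°C ✓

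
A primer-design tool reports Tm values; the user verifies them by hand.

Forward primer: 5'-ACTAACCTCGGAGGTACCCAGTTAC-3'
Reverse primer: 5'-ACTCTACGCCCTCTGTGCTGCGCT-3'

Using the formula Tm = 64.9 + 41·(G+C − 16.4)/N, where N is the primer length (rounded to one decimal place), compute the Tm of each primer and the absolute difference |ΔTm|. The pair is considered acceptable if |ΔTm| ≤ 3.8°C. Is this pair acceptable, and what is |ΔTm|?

Forward: G+C = 13, N = 25 → Tm = 64.9 + 41·(13 − 16.4)/25 = 59.3°C.
Reverse: G+C = 15, N = 24 → Tm = 64.9 + 41·(15 − 16.4)/24 = 62.5°C.
|ΔTm| = |59.3 − 62.5| = 3.2°C, ≤ 3.8°C.

|ΔTm| = 3.2°C; the pair is acceptable.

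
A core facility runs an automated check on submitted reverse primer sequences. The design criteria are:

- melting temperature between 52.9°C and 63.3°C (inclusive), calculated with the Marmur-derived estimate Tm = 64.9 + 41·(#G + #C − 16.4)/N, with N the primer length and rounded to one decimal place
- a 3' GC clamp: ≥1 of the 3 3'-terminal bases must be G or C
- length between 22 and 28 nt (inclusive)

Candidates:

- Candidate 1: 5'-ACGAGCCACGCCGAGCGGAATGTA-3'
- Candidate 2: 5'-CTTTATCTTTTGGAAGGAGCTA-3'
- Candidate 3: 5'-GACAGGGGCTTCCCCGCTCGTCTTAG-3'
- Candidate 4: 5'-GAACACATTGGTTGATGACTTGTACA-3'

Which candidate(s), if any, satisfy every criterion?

Candidate 1 (24 nt, A=7 T=2 G=8 C=7): Tm = 64.9 + 41·(15 − 16.4)/24 = 62.5°C ✓; 3' end GTA has 1 G/C ✓; length 24 ✓ — passes.
Candidate 2 (22 nt, A=5 T=9 G=5 C=3): Tm = 64.9 + 41·(8 − 16.4)/22 = 49.2°C, outside 52.9–63.3°C ✗; 3' end CTA has 1 G/C ✓; length 22 ✓ — fails.
Candidate 3 (26 nt, A=3 T=6 G=8 C=9): Tm = 64.9 + 41·(17 − 16.4)/26 = 65.8°C, outside 52.9–63.3°C ✗; 3' end TAG has 1 G/C ✓; length 26 ✓ — fails.
Candidate 4 (26 nt, A=8 T=8 G=6 C=4): Tm = 64.9 + 41·(10 − 16.4)/26 = 54.8°C ✓; 3' end ACA has 1 G/C ✓; length 26 ✓ — passes.

Candidate 1 and Candidate 4.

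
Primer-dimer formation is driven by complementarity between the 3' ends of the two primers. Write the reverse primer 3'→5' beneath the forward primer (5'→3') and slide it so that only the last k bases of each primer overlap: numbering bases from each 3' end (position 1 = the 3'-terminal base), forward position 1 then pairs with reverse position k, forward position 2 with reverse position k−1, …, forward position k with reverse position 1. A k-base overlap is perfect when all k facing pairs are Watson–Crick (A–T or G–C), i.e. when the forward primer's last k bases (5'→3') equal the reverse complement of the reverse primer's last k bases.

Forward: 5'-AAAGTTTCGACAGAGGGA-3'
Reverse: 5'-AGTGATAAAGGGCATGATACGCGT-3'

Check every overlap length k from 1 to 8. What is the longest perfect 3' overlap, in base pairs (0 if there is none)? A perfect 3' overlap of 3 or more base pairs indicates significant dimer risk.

Last 8 bases (5'→3') — forward …CAGAGGGA, reverse …ATACGCGT.
Reverse complement of the reverse primer's last 8 bases: ACGCGTAT; its first k bases are the reverse complement of the reverse primer's last k bases, so a perfect k-base overlap needs the forward primer's last k bases to equal them.
Comparing (forward last k vs required): k=1: A vs A ✓; k=2: GA vs AC ✗; k=3: GGA vs ACG ✗; k=4: GGGA vs ACGC ✗; k=5: AGGGA vs ACGCG ✗; k=6: GAGGGA vs ACGCGT ✗; k=7: AGAGGGA vs ACGCGTA ✗; k=8: CAGAGGGA vs ACGCGTAT ✗.
Only k = 1 is perfect, so the longest perfect 3' overlap is 1.

Longest perfect overlap: 1 complementary base pair; below the dimer-risk threshold (threshold 3).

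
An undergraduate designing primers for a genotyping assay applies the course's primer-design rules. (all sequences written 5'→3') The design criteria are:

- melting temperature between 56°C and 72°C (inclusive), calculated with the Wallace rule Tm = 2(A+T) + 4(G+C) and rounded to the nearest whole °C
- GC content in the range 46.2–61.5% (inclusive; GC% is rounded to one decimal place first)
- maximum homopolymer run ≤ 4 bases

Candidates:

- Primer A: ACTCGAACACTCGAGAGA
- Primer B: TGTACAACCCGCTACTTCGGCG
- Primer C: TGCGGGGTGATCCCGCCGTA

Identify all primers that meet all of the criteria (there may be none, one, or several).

Primer B only.

Primer A (18 nt, A=7 T=2 G=4 C=5): Tm = 2·9 + 4·9 = 54°C, outside 56–72°C ✗; GC 9/18 = 50.0% ✓; longest run = 2 ✓ — fails.
Primer B (22 nt, A=4 T=5 G=5 C=8): Tm = 2·9 + 4·13 = 70°C ✓; GC 13/22 = 59.1% ✓; longest run = 3 ✓ — passes.
Primer C (20 nt, A=2 T=4 G=8 C=6): Tm = 2·6 + 4·14 = 68°C ✓; GC 14/20 = 70.0%, outside 46.2–61.5% ✗; longest run = 4 ✓ — fails.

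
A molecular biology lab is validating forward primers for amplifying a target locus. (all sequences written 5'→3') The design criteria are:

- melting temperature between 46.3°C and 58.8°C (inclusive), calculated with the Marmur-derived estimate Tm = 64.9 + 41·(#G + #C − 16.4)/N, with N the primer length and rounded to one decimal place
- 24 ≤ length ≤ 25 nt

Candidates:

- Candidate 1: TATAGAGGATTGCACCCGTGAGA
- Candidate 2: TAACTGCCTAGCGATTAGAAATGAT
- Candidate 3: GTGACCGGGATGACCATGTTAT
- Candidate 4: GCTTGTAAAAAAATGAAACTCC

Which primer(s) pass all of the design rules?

Candidate 2 only.

Candidate 1 (23 nt, A=7 T=5 G=7 C=4): Tm = 64.9 + 41·(11 − 16.4)/23 = 55.3°C ✓; length 23, outside 24–25 ✗ — fails.
Candidate 2 (25 nt, A=9 T=7 G=5 C=4): Tm = 64.9 + 41·(9 − 16.4)/25 = 52.8°C ✓; length 25 ✓ — passes.
Candidate 3 (22 nt, A=5 T=6 G=7 C=4): Tm = 64.9 + 41·(11 − 16.4)/22 = 54.8°C ✓; length 22, outside 24–25 ✗ — fails.
Candidate 4 (22 nt, A=10 T=5 G=3 C=4): Tm = 64.9 + 41·(7 − 16.4)/22 = 47.4°C ✓; length 22, outside 24–25 ✗ — fails.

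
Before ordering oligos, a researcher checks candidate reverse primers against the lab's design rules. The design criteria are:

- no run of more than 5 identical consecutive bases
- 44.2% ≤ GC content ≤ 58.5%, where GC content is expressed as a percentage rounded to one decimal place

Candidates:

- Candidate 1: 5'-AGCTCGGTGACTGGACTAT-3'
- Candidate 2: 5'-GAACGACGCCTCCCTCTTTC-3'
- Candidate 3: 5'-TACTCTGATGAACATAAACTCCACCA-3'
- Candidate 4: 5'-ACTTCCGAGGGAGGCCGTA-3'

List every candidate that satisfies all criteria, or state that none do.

Candidate 1 (19 nt, A=4 T=5 G=6 C=4): longest run = 2 ✓; GC 10/19 = 52.6% ✓ — passes.
Candidate 2 (20 nt, A=3 T=5 G=3 C=9): longest run = 3 ✓; GC 12/20 = 60.0%, outside 44.2–58.5% ✗ — fails.
Candidate 3 (26 nt, A=10 T=6 G=2 C=8): longest run = 3 ✓; GC 10/26 = 38.5%, outside 44.2–58.5% ✗ — fails.
Candidate 4 (19 nt, A=4 T=3 G=7 C=5): longest run = 3 ✓; GC 12/19 = 63.2%, outside 44.2–58.5% ✗ — fails.

Candidate 1 only.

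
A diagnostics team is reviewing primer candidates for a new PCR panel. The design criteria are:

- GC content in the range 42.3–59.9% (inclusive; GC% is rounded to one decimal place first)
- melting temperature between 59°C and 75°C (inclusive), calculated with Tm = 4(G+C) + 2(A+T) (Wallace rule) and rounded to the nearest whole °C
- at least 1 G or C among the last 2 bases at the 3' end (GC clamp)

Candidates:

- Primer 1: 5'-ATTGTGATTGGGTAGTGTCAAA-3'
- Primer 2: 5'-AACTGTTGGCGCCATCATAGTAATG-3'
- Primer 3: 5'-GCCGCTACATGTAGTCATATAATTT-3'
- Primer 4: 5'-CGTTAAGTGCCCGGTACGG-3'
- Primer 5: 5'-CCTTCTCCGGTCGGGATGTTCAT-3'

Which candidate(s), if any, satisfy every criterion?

Primer 1 (22 nt, A=6 T=8 G=7 C=1): GC 8/22 = 36.4%, outside 42.3–59.9% ✗; Tm = 2·14 + 4·8 = 60°C ✓; 3' end AA has 0 G/C, need ≥1 ✗ — fails.
Primer 2 (25 nt, A=7 T=7 G=6 C=5): GC 11/25 = 44.0% ✓; Tm = 2·14 + 4·11 = 72°C ✓; 3' end TG has 1 G/C ✓ — passes.
Primer 3 (25 nt, A=7 T=9 G=4 C=5): GC 9/25 = 36.0%, outside 42.3–59.9% ✗; Tm = 2·16 + 4·9 = 68°C ✓; 3' end TT has 0 G/C, need ≥1 ✗ — fails.
Primer 4 (19 nt, A=3 T=4 G=7 C=5): GC 12/19 = 63.2%, outside 42.3–59.9% ✗; Tm = 2·7 + 4·12 = 62°C ✓; 3' end GG has 2 G/C ✓ — fails.
Primer 5 (23 nt, A=2 T=8 G=6 C=7): GC 13/23 = 56.5% ✓; Tm = 2·10 + 4·13 = 72°C ✓; 3' end AT has 0 G/C, need ≥1 ✗ — fails.

Primer 2 only.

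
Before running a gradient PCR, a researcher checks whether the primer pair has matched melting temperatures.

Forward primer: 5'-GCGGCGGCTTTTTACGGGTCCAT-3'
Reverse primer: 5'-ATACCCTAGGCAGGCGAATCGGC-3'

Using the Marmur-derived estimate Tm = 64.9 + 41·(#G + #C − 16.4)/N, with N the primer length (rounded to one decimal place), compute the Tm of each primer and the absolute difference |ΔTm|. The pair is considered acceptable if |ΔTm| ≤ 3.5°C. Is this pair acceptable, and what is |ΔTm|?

|ΔTm| = 0.0°C; the pair is acceptable.

Forward: G+C = 14, N = 23 → Tm = 64.9 + 41·(14 − 16.4)/23 = 60.6°C.
Reverse: G+C = 14, N = 23 → Tm = 64.9 + 41·(14 − 16.4)/23 = 60.6°C.
|ΔTm| = |60.6 − 60.6| = 0.0°C, ≤ 3.5°C.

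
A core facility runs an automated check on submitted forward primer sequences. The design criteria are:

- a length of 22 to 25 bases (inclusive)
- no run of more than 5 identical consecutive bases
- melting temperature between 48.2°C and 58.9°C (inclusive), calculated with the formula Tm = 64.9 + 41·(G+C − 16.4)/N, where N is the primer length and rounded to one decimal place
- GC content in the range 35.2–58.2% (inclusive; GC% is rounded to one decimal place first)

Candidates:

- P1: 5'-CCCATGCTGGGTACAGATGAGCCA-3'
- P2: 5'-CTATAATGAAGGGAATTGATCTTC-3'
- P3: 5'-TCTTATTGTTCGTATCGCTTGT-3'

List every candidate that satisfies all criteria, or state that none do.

P1 (24 nt, A=6 T=4 G=7 C=7): length 24 ✓; longest run = 3 ✓; Tm = 64.9 + 41·(14 − 16.4)/24 = 60.8°C, outside 48.2–58.9°C ✗; GC 14/24 = 58.3%, outside 35.2–58.2% ✗ — fails.
P2 (24 nt, A=8 T=8 G=5 C=3): length 24 ✓; longest run = 3 ✓; Tm = 64.9 + 41·(8 − 16.4)/24 = 50.6°C ✓; GC 8/24 = 33.3%, outside 35.2–58.2% ✗ — fails.
P3 (22 nt, A=2 T=12 G=4 C=4): length 22 ✓; longest run = 2 ✓; Tm = 64.9 + 41·(8 − 16.4)/22 = 49.2°C ✓; GC 8/22 = 36.4% ✓ — passes.

P3 only.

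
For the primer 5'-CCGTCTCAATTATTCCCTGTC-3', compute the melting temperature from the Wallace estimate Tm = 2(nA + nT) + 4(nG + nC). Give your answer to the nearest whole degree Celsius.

Base counts: A=3, T=8, G=2, C=8 (length 21).
Tm = 2·(3+8) + 4·(2+8) = 2·11 + 4·10 = 22 + 40 = 62°C.

62°C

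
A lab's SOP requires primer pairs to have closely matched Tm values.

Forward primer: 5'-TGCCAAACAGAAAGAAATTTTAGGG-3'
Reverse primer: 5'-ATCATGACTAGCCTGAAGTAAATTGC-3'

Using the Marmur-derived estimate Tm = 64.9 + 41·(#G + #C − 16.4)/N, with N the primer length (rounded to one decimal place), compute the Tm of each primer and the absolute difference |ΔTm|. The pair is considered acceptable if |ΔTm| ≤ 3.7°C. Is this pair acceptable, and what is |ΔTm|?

Forward: G+C = 9, N = 25 → Tm = 64.9 + 41·(9 − 16.4)/25 = 52.8°C.
Reverse: G+C = 10, N = 26 → Tm = 64.9 + 41·(10 − 16.4)/26 = 54.8°C.
|ΔTm| = |52.8 − 54.8| = 2.0°C, ≤ 3.7°C.

|ΔTm| = 2.0°C; the pair is acceptable.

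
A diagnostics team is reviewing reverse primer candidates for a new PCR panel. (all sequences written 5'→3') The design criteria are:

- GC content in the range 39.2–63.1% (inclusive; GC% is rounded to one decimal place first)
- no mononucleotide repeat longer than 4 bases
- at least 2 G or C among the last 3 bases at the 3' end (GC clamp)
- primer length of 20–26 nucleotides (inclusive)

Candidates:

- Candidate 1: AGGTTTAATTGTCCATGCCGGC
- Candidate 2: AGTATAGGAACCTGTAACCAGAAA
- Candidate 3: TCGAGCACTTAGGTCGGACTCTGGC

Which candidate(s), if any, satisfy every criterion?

Candidate 1 and Candidate 3.

Candidate 1 (22 nt, A=4 T=7 G=6 C=5): GC 11/22 = 50.0% ✓; longest run = 3 ✓; 3' end GGC has 3 G/C ✓; length 22 ✓ — passes.
Candidate 2 (24 nt, A=11 T=4 G=5 C=4): GC 9/24 = 37.5%, outside 39.2–63.1% ✗; longest run = 3 ✓; 3' end AAA has 0 G/C, need ≥2 ✗; length 24 ✓ — fails.
Candidate 3 (25 nt, A=4 T=6 G=8 C=7): GC 15/25 = 60.0% ✓; longest run = 2 ✓; 3' end GGC has 3 G/C ✓; length 25 ✓ — passes.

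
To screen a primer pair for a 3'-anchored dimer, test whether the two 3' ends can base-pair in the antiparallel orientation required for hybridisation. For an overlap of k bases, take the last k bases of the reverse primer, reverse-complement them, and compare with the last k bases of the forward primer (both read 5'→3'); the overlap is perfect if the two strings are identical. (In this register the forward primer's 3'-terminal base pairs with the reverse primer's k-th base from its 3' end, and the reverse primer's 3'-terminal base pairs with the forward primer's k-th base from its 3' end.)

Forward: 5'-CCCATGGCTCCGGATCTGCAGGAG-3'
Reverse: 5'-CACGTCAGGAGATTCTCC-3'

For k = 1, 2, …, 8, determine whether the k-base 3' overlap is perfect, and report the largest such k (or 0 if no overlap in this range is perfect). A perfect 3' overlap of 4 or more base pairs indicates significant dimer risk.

Last 8 bases (5'→3') — forward …TGCAGGAG, reverse …GATTCTCC.
Reverse complement of the reverse primer's last 8 bases: GGAGAATC; its first k bases are the reverse complement of the reverse primer's last k bases, so a perfect k-base overlap needs the forward primer's last k bases to equal them.
Comparing (forward last k vs required): k=1: G vs G ✓; k=2: AG vs GG ✗; k=3: GAG vs GGA ✗; k=4: GGAG vs GGAG ✓; k=5: AGGAG vs GGAGA ✗; k=6: CAGGAG vs GGAGAA ✗; k=7: GCAGGAG vs GGAGAAT ✗; k=8: TGCAGGAG vs GGAGAATC ✗.
Perfect overlaps at k = 1, 4; the largest is 4.

Longest perfect overlap: 4 complementary base pairs; significant dimer risk (threshold 4).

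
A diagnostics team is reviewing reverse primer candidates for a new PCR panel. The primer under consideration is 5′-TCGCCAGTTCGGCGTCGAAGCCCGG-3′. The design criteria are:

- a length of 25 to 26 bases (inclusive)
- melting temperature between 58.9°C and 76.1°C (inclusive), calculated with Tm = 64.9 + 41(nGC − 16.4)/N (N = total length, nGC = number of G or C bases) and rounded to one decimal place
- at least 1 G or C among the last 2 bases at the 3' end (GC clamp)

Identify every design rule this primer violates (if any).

Base counts: A=3, T=4, G=9, C=9 (length 25).
length: length 25 ✓
Tm: Tm = 64.9 + 41·(18 − 16.4)/25 = 67.5°C ✓
GC clamp: 3' end GG has 2 G/C ✓

Meets all criteria.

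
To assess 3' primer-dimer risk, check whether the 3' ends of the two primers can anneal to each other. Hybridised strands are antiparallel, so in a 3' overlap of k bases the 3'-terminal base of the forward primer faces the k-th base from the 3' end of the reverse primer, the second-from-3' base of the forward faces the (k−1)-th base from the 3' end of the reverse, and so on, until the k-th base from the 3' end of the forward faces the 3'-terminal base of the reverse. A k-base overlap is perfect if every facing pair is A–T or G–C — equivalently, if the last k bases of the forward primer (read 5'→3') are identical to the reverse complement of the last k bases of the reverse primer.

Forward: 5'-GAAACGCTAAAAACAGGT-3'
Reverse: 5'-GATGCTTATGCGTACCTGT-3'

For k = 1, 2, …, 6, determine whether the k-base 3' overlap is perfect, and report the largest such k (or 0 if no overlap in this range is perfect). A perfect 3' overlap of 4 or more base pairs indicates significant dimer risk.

Longest perfect overlap: 6 complementary base pairs; significant dimer risk (threshold 4).

Last 6 bases (5'→3') — forward …ACAGGT, reverse …ACCTGT.
Reverse complement of the reverse primer's last 6 bases: ACAGGT; its first k bases are the reverse complement of the reverse primer's last k bases, so a perfect k-base overlap needs the forward primer's last k bases to equal them.
Comparing (forward last k vs required): k=1: T vs A ✗; k=2: GT vs AC ✗; k=3: GGT vs ACA ✗; k=4: AGGT vs ACAG ✗; k=5: CAGGT vs ACAGG ✗; k=6: ACAGGT vs ACAGGT ✓.
Only k = 6 is perfect, so the longest perfect 3' overlap is 6.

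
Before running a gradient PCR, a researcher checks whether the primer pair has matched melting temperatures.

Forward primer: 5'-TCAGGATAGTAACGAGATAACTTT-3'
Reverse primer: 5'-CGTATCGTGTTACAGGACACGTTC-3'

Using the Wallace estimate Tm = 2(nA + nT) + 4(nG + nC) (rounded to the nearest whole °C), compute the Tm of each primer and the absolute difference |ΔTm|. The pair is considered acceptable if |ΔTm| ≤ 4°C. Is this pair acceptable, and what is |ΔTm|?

Forward: A=9 T=7 G=5 C=3 → Tm = 2·16 + 4·8 = 64°C.
Reverse: A=5 T=7 G=6 C=6 → Tm = 2·12 + 4·12 = 72°C.
|ΔTm| = |64 − 72| = 8°C, > 4°C.

|ΔTm| = 8°C; the pair is not acceptable.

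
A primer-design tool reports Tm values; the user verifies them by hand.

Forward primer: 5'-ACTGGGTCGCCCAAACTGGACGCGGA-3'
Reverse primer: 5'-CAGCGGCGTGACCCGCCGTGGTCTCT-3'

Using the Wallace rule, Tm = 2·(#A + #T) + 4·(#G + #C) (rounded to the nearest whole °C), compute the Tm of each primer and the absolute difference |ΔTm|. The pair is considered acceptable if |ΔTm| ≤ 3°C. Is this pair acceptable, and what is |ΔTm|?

|ΔTm| = 4°C; the pair is not acceptable.

Forward: A=6 T=3 G=9 C=8 → Tm = 2·9 + 4·17 = 86°C.
Reverse: A=2 T=5 G=9 C=10 → Tm = 2·7 + 4·19 = 90°C.
|ΔTm| = |86 − 90| = 4°C, > 3°C.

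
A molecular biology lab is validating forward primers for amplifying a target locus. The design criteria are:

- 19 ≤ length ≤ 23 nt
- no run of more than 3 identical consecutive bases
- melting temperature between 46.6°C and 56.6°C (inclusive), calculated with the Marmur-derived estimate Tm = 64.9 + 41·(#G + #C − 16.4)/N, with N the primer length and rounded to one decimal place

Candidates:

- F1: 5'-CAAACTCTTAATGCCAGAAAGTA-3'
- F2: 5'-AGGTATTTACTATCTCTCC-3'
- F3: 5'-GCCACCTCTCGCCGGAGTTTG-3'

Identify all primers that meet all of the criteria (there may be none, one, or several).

F1 (23 nt, A=10 T=5 G=3 C=5): length 23 ✓; longest run = 3 ✓; Tm = 64.9 + 41·(8 − 16.4)/23 = 49.9°C ✓ — passes.
F2 (19 nt, A=4 T=8 G=2 C=5): length 19 ✓; longest run = 3 ✓; Tm = 64.9 + 41·(7 − 16.4)/19 = 44.6°C, outside 46.6–56.6°C ✗ — fails.
F3 (21 nt, A=2 T=5 G=6 C=8): length 21 ✓; longest run = 3 ✓; Tm = 64.9 + 41·(14 − 16.4)/21 = 60.2°C, outside 46.6–56.6°C ✗ — fails.

F1 only.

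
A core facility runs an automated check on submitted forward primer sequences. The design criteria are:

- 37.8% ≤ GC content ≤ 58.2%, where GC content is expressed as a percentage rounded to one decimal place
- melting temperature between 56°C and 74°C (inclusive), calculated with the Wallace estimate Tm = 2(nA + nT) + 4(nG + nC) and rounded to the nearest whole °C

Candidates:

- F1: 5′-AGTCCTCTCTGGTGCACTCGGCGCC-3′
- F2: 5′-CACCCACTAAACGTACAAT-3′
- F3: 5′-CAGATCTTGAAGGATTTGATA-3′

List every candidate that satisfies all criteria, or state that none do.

F1 (25 nt, A=2 T=6 G=7 C=10): GC 17/25 = 68.0%, outside 37.8–58.2% ✗; Tm = 2·8 + 4·17 = 84°C, outside 56–74°C ✗ — fails.
F2 (19 nt, A=8 T=3 G=1 C=7): GC 8/19 = 42.1% ✓; Tm = 2·11 + 4·8 = 54°C, outside 56–74°C ✗ — fails.
F3 (21 nt, A=7 T=7 G=5 C=2): GC 7/21 = 33.3%, outside 37.8–58.2% ✗; Tm = 2·14 + 4·7 = 56°C ✓ — fails.

None of the candidates satisfy all criteria.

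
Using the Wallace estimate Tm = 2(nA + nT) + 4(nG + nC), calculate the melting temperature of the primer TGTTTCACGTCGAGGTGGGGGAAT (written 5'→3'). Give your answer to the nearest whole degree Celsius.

74°C

Base counts: A=4, T=7, G=10, C=3 (length 24).
Tm = 2·(4+7) + 4·(10+3) = 2·11 + 4·13 = 22 + 52 = 74°C.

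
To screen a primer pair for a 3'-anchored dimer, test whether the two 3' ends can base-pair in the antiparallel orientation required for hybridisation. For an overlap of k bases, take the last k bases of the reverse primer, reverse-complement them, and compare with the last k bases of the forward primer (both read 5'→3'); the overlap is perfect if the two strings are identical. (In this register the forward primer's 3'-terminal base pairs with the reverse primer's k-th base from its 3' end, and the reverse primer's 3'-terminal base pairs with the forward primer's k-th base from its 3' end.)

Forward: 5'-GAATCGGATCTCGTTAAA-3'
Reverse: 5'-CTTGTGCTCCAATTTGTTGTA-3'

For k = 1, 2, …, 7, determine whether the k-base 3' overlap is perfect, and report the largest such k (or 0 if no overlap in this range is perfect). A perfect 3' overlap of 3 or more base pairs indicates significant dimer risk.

Longest perfect overlap: 0 complementary base pairs; below the dimer-risk threshold (threshold 3).

Last 7 bases (5'→3') — forward …CGTTAAA, reverse …TGTTGTA.
Reverse complement of the reverse primer's last 7 bases: TACAACA; its first k bases are the reverse complement of the reverse primer's last k bases, so a perfect k-base overlap needs the forward primer's last k bases to equal them.
Comparing (forward last k vs required): k=1: A vs T ✗; k=2: AA vs TA ✗; k=3: AAA vs TAC ✗; k=4: TAAA vs TACA ✗; k=5: TTAAA vs TACAA ✗; k=6: GTTAAA vs TACAAC ✗; k=7: CGTTAAA vs TACAACA ✗.
No overlap length from 1 to 7 is perfect, so the longest perfect 3' overlap is 0.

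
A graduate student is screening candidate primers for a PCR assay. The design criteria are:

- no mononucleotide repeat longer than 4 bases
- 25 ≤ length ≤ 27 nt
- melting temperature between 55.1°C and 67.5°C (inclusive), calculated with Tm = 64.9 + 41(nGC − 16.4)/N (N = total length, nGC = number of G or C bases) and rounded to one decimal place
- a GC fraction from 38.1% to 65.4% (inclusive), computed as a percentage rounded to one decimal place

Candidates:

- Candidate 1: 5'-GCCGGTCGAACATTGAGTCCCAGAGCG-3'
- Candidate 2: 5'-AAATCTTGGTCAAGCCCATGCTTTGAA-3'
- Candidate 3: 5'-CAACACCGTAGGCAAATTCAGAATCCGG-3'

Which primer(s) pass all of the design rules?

Candidate 1 and Candidate 2.

Candidate 1 (27 nt, A=6 T=4 G=9 C=8): longest run = 3 ✓; length 27 ✓; Tm = 64.9 + 41·(17 − 16.4)/27 = 65.8°C ✓; GC 17/27 = 63.0% ✓ — passes.
Candidate 2 (27 nt, A=8 T=8 G=5 C=6): longest run = 3 ✓; length 27 ✓; Tm = 64.9 + 41·(11 − 16.4)/27 = 56.7°C ✓; GC 11/27 = 40.7% ✓ — passes.
Candidate 3 (28 nt, A=10 T=4 G=6 C=8): longest run = 3 ✓; length 28, outside 25–27 ✗; Tm = 64.9 + 41·(14 − 16.4)/28 = 61.4°C ✓; GC 14/28 = 50.0% ✓ — fails.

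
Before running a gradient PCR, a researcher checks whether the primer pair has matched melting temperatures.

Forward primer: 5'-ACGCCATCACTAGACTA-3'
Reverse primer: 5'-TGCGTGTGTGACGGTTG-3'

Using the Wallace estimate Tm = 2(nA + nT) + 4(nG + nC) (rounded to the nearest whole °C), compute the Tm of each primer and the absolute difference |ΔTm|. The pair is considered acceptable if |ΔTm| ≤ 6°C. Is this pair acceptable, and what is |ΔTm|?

|ΔTm| = 4°C; the pair is acceptable.

Forward: A=6 T=3 G=2 C=6 → Tm = 2·9 + 4·8 = 50°C.
Reverse: A=1 T=6 G=8 C=2 → Tm = 2·7 + 4·10 = 54°C.
|ΔTm| = |50 − 54| = 4°C, ≤ 6°C.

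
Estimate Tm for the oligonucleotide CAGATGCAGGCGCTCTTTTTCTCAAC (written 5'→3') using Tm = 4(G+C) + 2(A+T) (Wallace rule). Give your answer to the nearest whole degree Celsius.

78°C

Base counts: A=5, T=8, G=5, C=8 (length 26).
Tm = 2·(5+8) + 4·(5+8) = 2·13 + 4·13 = 26 + 52 = 78°C.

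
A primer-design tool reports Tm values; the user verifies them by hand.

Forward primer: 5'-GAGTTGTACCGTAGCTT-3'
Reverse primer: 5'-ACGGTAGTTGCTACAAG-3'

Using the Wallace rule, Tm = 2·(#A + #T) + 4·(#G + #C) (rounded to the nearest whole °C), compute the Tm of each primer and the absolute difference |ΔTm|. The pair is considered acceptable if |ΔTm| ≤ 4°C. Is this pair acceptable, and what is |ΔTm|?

Forward: A=3 T=6 G=5 C=3 → Tm = 2·9 + 4·8 = 50°C.
Reverse: A=5 T=4 G=5 C=3 → Tm = 2·9 + 4·8 = 50°C.
|ΔTm| = |50 − 50| = 0°C, ≤ 4°C.

|ΔTm| = 0°C; the pair is acceptable.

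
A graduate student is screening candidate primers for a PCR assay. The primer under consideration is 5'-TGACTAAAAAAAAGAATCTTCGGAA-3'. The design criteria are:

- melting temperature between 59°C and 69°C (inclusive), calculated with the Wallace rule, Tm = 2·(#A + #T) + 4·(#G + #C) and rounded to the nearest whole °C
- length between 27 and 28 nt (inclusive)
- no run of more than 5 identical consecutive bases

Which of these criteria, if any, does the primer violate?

Base counts: A=13, T=5, G=4, C=3 (length 25).
Tm: Tm = 2·18 + 4·7 = 64°C ✓
length: length 25, outside 27–28 ✗
homopolymer run: longest run = 8, exceeds 5 ✗

Fails: length, homopolymer run.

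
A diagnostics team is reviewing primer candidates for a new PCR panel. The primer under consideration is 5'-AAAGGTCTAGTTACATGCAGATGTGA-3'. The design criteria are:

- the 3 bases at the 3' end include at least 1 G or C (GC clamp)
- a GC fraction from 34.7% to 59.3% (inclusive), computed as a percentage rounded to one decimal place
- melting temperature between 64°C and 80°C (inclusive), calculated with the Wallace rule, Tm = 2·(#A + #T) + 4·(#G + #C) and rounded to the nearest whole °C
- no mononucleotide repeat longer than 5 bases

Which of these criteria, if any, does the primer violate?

Base counts: A=9, T=7, G=7, C=3 (length 26).
GC clamp: 3' end TGA has 1 G/C ✓
GC content: GC 10/26 = 38.5% ✓
Tm: Tm = 2·16 + 4·10 = 72°C ✓
homopolymer run: longest run = 3 ✓

Meets all criteria.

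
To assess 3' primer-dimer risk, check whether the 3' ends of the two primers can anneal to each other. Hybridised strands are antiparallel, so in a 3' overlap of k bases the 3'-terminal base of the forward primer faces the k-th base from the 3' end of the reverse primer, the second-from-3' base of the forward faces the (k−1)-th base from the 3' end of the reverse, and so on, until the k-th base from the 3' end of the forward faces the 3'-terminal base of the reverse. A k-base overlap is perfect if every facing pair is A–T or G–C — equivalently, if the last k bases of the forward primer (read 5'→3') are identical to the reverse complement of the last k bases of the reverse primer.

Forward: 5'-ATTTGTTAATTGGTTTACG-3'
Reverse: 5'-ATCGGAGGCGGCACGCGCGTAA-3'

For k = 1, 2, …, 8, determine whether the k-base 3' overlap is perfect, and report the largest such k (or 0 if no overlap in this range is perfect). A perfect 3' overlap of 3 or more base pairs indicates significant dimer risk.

Longest perfect overlap: 5 complementary base pairs; significant dimer risk (threshold 3).

Last 8 bases (5'→3') — forward …GGTTTACG, reverse …GCGCGTAA.
Reverse complement of the reverse primer's last 8 bases: TTACGCGC; its first k bases are the reverse complement of the reverse primer's last k bases, so a perfect k-base overlap needs the forward primer's last k bases to equal them.
Comparing (forward last k vs required): k=1: G vs T ✗; k=2: CG vs TT ✗; k=3: ACG vs TTA ✗; k=4: TACG vs TTAC ✗; k=5: TTACG vs TTACG ✓; k=6: TTTACG vs TTACGC ✗; k=7: GTTTACG vs TTACGCG ✗; k=8: GGTTTACG vs TTACGCGC ✗.
Only k = 5 is perfect, so the longest perfect 3' overlap is 5.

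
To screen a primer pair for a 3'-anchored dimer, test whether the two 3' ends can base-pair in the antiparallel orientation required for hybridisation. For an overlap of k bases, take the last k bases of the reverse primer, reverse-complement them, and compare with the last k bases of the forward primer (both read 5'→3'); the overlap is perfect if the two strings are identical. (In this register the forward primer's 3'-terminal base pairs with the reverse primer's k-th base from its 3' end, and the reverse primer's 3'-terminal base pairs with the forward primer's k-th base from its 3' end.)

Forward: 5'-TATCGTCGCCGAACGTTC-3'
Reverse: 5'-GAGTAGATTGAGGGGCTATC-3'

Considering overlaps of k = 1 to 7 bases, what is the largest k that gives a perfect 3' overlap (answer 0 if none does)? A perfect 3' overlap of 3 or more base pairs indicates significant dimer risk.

Longest perfect overlap: 0 complementary base pairs; below the dimer-risk threshold (threshold 3).

Last 7 bases (5'→3') — forward …AACGTTC, reverse …GGCTATC.
Reverse complement of the reverse primer's last 7 bases: GATAGCC; its first k bases are the reverse complement of the reverse primer's last k bases, so a perfect k-base overlap needs the forward primer's last k bases to equal them.
Comparing (forward last k vs required): k=1: C vs G ✗; k=2: TC vs GA ✗; k=3: TTC vs GAT ✗; k=4: GTTC vs GATA ✗; k=5: CGTTC vs GATAG ✗; k=6: ACGTTC vs GATAGC ✗; k=7: AACGTTC vs GATAGCC ✗.
No overlap length from 1 to 7 is perfect, so the longest perfect 3' overlap is 0.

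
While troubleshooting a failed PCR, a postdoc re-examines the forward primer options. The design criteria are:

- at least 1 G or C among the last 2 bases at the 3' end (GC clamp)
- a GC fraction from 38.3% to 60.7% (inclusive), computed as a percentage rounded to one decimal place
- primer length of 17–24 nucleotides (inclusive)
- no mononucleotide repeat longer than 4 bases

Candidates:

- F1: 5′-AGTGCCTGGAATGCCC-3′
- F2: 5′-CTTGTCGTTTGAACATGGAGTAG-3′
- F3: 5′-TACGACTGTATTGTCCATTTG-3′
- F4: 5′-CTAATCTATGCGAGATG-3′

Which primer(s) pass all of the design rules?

F1 (16 nt, A=3 T=3 G=5 C=5): 3' end CC has 2 G/C ✓; GC 10/16 = 62.5%, outside 38.3–60.7% ✗; length 16, outside 17–24 ✗; longest run = 3 ✓ — fails.
F2 (23 nt, A=5 T=8 G=7 C=3): 3' end AG has 1 G/C ✓; GC 10/23 = 43.5% ✓; length 23 ✓; longest run = 3 ✓ — passes.
F3 (21 nt, A=4 T=9 G=4 C=4): 3' end TG has 1 G/C ✓; GC 8/21 = 38.1%, outside 38.3–60.7% ✗; length 21 ✓; longest run = 3 ✓ — fails.
F4 (17 nt, A=5 T=5 G=4 C=3): 3' end TG has 1 G/C ✓; GC 7/17 = 41.2% ✓; length 17 ✓; longest run = 2 ✓ — passes.

F2 and F4.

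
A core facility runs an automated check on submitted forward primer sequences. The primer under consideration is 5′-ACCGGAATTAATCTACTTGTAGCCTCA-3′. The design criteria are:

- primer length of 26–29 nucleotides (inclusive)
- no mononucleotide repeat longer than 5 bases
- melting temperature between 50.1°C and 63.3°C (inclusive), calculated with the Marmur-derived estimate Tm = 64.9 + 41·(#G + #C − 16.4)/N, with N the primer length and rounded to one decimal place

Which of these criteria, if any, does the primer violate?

Base counts: A=8, T=8, G=4, C=7 (length 27).
length: length 27 ✓
homopolymer run: longest run = 2 ✓
Tm: Tm = 64.9 + 41·(11 − 16.4)/27 = 56.7°C ✓

Meets all criteria.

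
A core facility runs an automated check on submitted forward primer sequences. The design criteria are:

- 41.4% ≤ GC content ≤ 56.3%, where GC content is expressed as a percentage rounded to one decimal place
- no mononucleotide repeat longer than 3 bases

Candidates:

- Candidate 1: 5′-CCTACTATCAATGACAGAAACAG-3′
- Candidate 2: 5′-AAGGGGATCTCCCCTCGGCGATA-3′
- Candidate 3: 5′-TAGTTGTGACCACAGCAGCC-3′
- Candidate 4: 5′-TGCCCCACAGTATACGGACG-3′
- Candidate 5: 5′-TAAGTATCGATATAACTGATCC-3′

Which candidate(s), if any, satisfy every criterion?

Candidate 1 (23 nt, A=10 T=4 G=3 C=6): GC 9/23 = 39.1%, outside 41.4–56.3% ✗; longest run = 3 ✓ — fails.
Candidate 2 (23 nt, A=5 T=4 G=7 C=7): GC 14/23 = 60.9%, outside 41.4–56.3% ✗; longest run = 4, exceeds 3 ✗ — fails.
Candidate 3 (20 nt, A=5 T=4 G=5 C=6): GC 11/20 = 55.0% ✓; longest run = 2 ✓ — passes.
Candidate 4 (20 nt, A=5 T=3 G=5 C=7): GC 12/20 = 60.0%, outside 41.4–56.3% ✗; longest run = 4, exceeds 3 ✗ — fails.
Candidate 5 (22 nt, A=8 T=7 G=3 C=4): GC 7/22 = 31.8%, outside 41.4–56.3% ✗; longest run = 2 ✓ — fails.

Candidate 3 only.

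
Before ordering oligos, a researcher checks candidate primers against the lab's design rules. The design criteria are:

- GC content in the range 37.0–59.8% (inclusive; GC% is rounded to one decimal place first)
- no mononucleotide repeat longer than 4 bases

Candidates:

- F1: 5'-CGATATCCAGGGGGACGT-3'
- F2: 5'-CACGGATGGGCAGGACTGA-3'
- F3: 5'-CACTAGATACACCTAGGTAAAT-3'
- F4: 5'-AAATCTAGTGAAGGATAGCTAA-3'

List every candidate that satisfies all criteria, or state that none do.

F1 (18 nt, A=4 T=3 G=7 C=4): GC 11/18 = 61.1%, outside 37.0–59.8% ✗; longest run = 5, exceeds 4 ✗ — fails.
F2 (19 nt, A=5 T=2 G=8 C=4): GC 12/19 = 63.2%, outside 37.0–59.8% ✗; longest run = 3 ✓ — fails.
F3 (22 nt, A=9 T=5 G=3 C=5): GC 8/22 = 36.4%, outside 37.0–59.8% ✗; longest run = 3 ✓ — fails.
F4 (22 nt, A=10 T=5 G=5 C=2): GC 7/22 = 31.8%, outside 37.0–59.8% ✗; longest run = 3 ✓ — fails.

None of the candidates satisfy all criteria.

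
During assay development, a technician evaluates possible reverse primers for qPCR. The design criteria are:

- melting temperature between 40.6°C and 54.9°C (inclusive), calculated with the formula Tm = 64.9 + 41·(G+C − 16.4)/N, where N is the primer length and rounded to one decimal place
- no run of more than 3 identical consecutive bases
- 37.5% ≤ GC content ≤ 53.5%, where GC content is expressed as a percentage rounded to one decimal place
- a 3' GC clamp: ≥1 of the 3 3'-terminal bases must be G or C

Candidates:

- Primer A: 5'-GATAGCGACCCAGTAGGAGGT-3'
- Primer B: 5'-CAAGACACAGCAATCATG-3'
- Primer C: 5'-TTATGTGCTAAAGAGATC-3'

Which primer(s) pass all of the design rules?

Primer B only.

Primer A (21 nt, A=6 T=3 G=8 C=4): Tm = 64.9 + 41·(12 − 16.4)/21 = 56.3°C, outside 40.6–54.9°C ✗; longest run = 3 ✓; GC 12/21 = 57.1%, outside 37.5–53.5% ✗; 3' end GGT has 2 G/C ✓ — fails.
Primer B (18 nt, A=8 T=2 G=3 C=5): Tm = 64.9 + 41·(8 − 16.4)/18 = 45.8°C ✓; longest run = 2 ✓; GC 8/18 = 44.4% ✓; 3' end ATG has 1 G/C ✓ — passes.
Primer C (18 nt, A=6 T=6 G=4 C=2): Tm = 64.9 + 41·(6 − 16.4)/18 = 41.2°C ✓; longest run = 3 ✓; GC 6/18 = 33.3%, outside 37.5–53.5% ✗; 3' end ATC has 1 G/C ✓ — fails.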